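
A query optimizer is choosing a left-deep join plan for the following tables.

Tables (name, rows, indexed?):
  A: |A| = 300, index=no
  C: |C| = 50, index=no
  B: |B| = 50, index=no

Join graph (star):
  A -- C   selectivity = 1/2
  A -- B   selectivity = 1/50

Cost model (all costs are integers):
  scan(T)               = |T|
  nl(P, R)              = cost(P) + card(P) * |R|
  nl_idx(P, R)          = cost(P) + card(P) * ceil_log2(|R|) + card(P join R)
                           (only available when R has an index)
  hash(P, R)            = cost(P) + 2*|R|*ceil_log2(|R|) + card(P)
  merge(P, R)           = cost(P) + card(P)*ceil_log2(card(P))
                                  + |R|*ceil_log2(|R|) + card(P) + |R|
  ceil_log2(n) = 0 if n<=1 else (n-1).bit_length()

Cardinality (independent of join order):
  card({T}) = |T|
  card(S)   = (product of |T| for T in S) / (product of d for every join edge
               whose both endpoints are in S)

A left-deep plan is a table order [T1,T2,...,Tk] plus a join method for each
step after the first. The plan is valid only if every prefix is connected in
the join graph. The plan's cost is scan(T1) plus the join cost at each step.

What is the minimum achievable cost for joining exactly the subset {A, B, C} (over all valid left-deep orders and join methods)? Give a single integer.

Selinger DP over subsets of {A,B,C}:
  {A}: scan cost=300, card=300
  {C}: scan cost=50, card=50
  {B}: scan cost=50, card=50
  {AC}: card=7500; try (C,hash)→1200, (A,merge)→3400, (C,merge)→3650, (A,hash)→5500, (A,nl)→15050, (C,nl)→15300; best=1200 via (C,hash)
  {AB}: card=300; try (B,hash)→1200, (A,merge)→3400, (B,merge)→3650, (A,hash)→5500, (A,nl)→15050, (B,nl)→15300; best=1200 via (B,hash)
  {ABC}: card=7500; try (C,hash)→2100, (C,merge)→4550, (B,hash)→9300, (C,nl)→16200, (B,merge)→106550, (B,nl)→376200; best=2100 via (C,hash)

2100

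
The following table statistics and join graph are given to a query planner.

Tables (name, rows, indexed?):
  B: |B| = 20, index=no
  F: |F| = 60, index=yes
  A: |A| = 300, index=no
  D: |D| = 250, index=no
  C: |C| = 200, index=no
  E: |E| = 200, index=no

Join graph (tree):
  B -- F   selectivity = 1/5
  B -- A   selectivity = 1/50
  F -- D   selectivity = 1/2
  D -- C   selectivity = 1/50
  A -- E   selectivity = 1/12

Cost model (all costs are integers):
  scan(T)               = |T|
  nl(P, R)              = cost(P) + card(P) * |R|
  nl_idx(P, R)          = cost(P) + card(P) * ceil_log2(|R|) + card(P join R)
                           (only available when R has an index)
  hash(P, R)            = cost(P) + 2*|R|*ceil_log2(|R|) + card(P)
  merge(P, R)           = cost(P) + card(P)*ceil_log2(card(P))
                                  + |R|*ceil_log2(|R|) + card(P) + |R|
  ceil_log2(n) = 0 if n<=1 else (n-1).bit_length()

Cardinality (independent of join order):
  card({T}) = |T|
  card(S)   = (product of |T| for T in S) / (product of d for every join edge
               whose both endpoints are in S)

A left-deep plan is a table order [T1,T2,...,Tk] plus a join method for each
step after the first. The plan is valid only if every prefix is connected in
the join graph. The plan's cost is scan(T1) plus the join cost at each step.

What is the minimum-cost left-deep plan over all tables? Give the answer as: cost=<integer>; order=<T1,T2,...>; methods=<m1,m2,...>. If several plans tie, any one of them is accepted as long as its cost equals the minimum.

Selinger DP (subsets sized 1..n):
  {B}: scan cost=20, card=20
  {F}: scan cost=60, card=60
  {A}: scan cost=300, card=300
  {D}: scan cost=250, card=250
  {C}: scan cost=200, card=200
  {E}: scan cost=200, card=200
  {BF}: card=240; try (B,hash)→320, (F,nl_idx)→380, (F,merge)→560, (B,merge)→600, (F,hash)→760, (F,nl)→1220 …(+1); best=320 via (B,hash)
  {AB}: card=120; try (B,hash)→800, (A,merge)→3140, (B,merge)→3420, (A,hash)→5440, (A,nl)→6020, (B,nl)→6300; best=800 via (B,hash)
  {DF}: card=7500; try (F,hash)→1220, (D,merge)→2730, (F,merge)→2920, (D,hash)→4120, (F,nl_idx)→9250, (D,nl)→15060 …(+1); best=1220 via (F,hash)
  {AE}: card=5000; try (E,hash)→3800, (A,merge)→5000, (E,merge)→5100, (A,hash)→5800, (A,nl)→60200, (E,nl)→60300; best=3800 via (E,hash)
  {CD}: card=1000; try (C,hash)→3700, (D,merge)→4250, (C,merge)→4300, (D,hash)→4400, (D,nl)→50200, (C,nl)→50250; best=3700 via (C,hash)
  {ABF}: card=1440; try (F,hash)→1640, (F,merge)→2180, (F,nl_idx)→2960, (A,merge)→5480, (A,hash)→5960, (F,nl)→8000 …(+1); best=1640 via (F,hash)
  {BDF}: card=30000; try (D,hash)→4560, (D,merge)→4730, (B,hash)→8920, (D,nl)→60320, (B,merge)→106340, (B,nl)→151220; best=4560 via (D,hash)
  {ABE}: card=2000; try (E,merge)→3560, (E,hash)→4120, (B,hash)→9000, (E,nl)→24800, (B,merge)→73920, (B,nl)→103800; best=3560 via (E,merge)
  {CDF}: card=30000; try (F,hash)→5420, (C,hash)→11920, (F,merge)→15120, (F,nl_idx)→39700, (F,nl)→63700, (C,merge)→108020 …(+1); best=5420 via (F,hash)
  {ABDF}: card=180000; try (D,hash)→7080, (D,merge)→21170, (A,hash)→39960, (D,nl)→361640, (A,merge)→487560, (A,nl)→9004560; best=7080 via (D,hash)
  {ABEF}: card=24000; try (F,hash)→6280, (E,hash)→6280, (E,merge)→20720, (F,merge)→27980, (F,nl_idx)→39560, (F,nl)→123560 …(+1); best=6280 via (F,hash)
  {BCDF}: card=120000; try (B,hash)→35620, (C,hash)→37760, (B,merge)→485540, (C,merge)→486360, (B,nl)→605420, (C,nl)→6004560; best=35620 via (B,hash)
  {ABCDF}: card=720000; try (A,hash)→161020, (C,hash)→190280, (A,merge)→2198620, (C,merge)→3428880, (C,nl)→36007080, (A,nl)→36035620; best=161020 via (A,hash)
  {ABDEF}: card=3000000; try (D,hash)→34280, (E,hash)→190280, (D,merge)→392530, (E,merge)→3428880, (D,nl)→6006280, (E,nl)→36007080; best=34280 via (D,hash)
  {ABCDEF}: card=12000000; try (E,hash)→884220, (C,hash)→3037480, (E,merge)→15282820, (C,merge)→69036080, (E,nl)→144161020, (C,nl)→600034280; best=884220 via (E,hash)

cost=884220; order=D,C,F,B,A,E; methods=hash,hash,hash,hash,hash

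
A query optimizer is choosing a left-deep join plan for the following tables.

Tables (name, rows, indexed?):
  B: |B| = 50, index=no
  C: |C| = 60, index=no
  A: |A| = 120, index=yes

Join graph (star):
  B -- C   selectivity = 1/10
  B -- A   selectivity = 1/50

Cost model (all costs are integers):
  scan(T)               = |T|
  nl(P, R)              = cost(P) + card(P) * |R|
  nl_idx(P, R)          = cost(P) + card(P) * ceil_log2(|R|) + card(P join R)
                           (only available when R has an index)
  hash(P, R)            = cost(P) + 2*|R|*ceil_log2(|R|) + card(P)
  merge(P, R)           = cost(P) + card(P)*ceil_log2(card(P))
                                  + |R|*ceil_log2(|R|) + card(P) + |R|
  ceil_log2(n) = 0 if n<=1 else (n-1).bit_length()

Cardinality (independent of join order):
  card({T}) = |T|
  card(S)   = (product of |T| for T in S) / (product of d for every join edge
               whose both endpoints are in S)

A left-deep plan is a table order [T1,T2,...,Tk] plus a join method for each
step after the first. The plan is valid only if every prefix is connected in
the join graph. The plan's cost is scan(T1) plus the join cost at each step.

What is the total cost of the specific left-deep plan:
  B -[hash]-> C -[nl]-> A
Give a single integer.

step 1: scan B: cost=50, card=50
step 2: join C via hash
    card(P join C) = 50*60/(10) = 300
    cost = 50 + 2*60*6 + 50 = 820
step 3: join A via nl
    card(P join A) = 300*120/(50) = 720
    cost = 820 + 300*120 = 36820

36820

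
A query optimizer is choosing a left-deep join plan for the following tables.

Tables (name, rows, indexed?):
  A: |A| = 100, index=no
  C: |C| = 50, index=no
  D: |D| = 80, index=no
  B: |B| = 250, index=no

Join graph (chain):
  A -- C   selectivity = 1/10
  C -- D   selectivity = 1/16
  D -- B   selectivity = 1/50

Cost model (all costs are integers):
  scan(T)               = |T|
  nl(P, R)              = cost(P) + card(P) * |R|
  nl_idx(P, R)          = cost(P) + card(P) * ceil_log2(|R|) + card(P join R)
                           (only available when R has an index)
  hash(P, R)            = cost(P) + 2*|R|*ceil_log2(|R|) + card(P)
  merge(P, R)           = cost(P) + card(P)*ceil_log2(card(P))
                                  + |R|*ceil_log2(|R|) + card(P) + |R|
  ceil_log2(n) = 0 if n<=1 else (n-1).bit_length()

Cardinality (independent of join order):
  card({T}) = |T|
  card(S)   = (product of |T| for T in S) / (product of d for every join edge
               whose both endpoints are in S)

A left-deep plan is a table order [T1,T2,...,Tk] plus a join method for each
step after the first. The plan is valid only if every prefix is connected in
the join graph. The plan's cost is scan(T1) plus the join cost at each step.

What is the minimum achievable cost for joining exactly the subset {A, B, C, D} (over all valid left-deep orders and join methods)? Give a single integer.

Selinger DP over subsets of {A,B,C,D}:
  {A}: scan cost=100, card=100
  {C}: scan cost=50, card=50
  {D}: scan cost=80, card=80
  {B}: scan cost=250, card=250
  {AC}: card=500; try (C,hash)→800, (A,merge)→1200, (C,merge)→1250, (A,hash)→1500, (A,nl)→5050, (C,nl)→5100; best=800 via (C,hash)
  {CD}: card=250; try (C,hash)→760, (D,merge)→1040, (C,merge)→1070, (D,hash)→1220, (D,nl)→4050, (C,nl)→4080; best=760 via (C,hash)
  {BD}: card=400; try (D,hash)→1620, (B,merge)→2970, (D,merge)→3140, (B,hash)→4160, (B,nl)→20080, (D,nl)→20250; best=1620 via (D,hash)
  {ACD}: card=2500; try (A,hash)→2410, (D,hash)→2420, (A,merge)→3810, (D,merge)→6440, (A,nl)→25760, (D,nl)→40800; best=2410 via (A,hash)
  {BCD}: card=1250; try (C,hash)→2620, (B,hash)→5010, (B,merge)→5260, (C,merge)→5970, (C,nl)→21620, (B,nl)→63260; best=2620 via (C,hash)
  {ABCD}: card=12500; try (A,hash)→5270, (B,hash)→8910, (A,merge)→18420, (B,merge)→37160, (A,nl)→127620, (B,nl)→627410; best=5270 via (A,hash)

5270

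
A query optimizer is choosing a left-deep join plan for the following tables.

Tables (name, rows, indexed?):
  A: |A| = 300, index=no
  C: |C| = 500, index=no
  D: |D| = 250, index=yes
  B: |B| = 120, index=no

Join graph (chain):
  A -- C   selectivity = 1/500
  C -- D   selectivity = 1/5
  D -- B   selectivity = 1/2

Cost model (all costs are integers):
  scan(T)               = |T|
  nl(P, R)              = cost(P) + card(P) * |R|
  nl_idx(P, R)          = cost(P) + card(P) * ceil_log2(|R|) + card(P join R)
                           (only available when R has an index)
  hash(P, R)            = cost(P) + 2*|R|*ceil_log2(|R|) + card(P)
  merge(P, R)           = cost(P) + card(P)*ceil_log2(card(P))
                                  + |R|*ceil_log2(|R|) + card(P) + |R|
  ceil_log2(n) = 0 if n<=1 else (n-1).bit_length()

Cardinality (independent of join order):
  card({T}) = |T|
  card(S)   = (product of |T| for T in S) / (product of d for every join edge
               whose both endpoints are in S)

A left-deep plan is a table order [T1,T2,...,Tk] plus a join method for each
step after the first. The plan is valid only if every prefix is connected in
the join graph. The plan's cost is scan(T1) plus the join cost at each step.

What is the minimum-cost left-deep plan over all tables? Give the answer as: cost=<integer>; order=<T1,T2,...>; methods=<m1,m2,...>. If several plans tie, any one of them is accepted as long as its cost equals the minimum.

Selinger DP (subsets sized 1..n):
  {A}: scan cost=300, card=300
  {C}: scan cost=500, card=500
  {D}: scan cost=250, card=250
  {B}: scan cost=120, card=120
  {AC}: card=300; try (A,hash)→6400, (C,merge)→8300, (A,merge)→8500, (C,hash)→9600, (C,nl)→150300, (A,nl)→150500; best=6400 via (A,hash)
  {CD}: card=25000; try (D,hash)→5000, (C,merge)→7500, (D,merge)→7750, (C,hash)→9500, (D,nl_idx)→29500, (C,nl)→125250 …(+1); best=5000 via (D,hash)
  {BD}: card=15000; try (B,hash)→2180, (D,merge)→3330, (B,merge)→3460, (D,hash)→4240, (D,nl_idx)→16080, (D,nl)→30120 …(+1); best=2180 via (B,hash)
  {ACD}: card=15000; try (D,hash)→10700, (D,merge)→11650, (D,nl_idx)→23800, (A,hash)→35400, (D,nl)→81400, (A,merge)→408000 …(+1); best=10700 via (D,hash)
  {BCD}: card=1500000; try (C,hash)→26180, (B,hash)→31680, (C,merge)→232180, (B,merge)→405960, (B,nl)→3005000, (C,nl)→7502180; best=26180 via (C,hash)
  {ABCD}: card=900000; try (B,hash)→27380, (B,merge)→236660, (A,hash)→1531580, (B,nl)→1810700, (A,merge)→33029180, (A,nl)→450026180; best=27380 via (B,hash)

cost=27380; order=C,A,D,B; methods=hash,hash,hash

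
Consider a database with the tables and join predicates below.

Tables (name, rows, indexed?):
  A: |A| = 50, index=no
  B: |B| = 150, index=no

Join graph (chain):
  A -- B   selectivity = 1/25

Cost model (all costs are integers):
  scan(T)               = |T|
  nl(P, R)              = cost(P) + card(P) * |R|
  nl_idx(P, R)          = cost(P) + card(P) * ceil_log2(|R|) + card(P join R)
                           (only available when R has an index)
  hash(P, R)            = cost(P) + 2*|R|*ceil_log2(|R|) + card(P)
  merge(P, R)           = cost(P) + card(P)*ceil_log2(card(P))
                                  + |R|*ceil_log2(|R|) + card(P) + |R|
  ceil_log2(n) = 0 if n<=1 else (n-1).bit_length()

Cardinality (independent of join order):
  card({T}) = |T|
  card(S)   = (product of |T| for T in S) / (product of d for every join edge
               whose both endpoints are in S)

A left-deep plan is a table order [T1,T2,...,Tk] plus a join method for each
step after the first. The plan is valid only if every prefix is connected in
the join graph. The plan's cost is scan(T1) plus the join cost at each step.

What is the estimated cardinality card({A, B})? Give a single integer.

Tables in S: A(50), B(150)
Edges inside S: A-B(d=25)
numerator = 50 * 150 = 7500
denominator = 25 = 25
card(S) = 7500 / 25 = 300

300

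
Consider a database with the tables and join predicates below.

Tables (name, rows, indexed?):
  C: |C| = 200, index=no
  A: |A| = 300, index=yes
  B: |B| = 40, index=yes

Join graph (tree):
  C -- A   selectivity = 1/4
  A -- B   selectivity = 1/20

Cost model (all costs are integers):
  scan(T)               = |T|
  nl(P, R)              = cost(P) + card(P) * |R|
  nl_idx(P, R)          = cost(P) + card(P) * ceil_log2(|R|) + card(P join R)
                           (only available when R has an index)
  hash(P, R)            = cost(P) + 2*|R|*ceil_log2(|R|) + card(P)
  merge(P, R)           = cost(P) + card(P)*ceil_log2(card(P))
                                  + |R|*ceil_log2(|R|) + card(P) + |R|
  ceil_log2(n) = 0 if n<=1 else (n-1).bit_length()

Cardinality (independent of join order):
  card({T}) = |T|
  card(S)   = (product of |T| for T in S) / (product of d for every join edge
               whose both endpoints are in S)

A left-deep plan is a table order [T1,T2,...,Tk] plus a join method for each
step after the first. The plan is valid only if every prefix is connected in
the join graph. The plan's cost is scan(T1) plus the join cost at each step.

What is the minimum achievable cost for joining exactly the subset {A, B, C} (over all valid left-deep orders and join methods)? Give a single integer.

4800

Selinger DP over subsets of {A,B,C}:
  {C}: scan cost=200, card=200
  {A}: scan cost=300, card=300
  {B}: scan cost=40, card=40
  {AC}: card=15000; try (C,hash)→3800, (A,merge)→5000, (C,merge)→5100, (A,hash)→5800, (A,nl_idx)→17000, (A,nl)→60200 …(+1); best=3800 via (C,hash)
  {AB}: card=600; try (A,nl_idx)→1000, (B,hash)→1080, (B,nl_idx)→2700, (A,merge)→3320, (B,merge)→3580, (A,hash)→5480 …(+2); best=1000 via (A,nl_idx)
  {ABC}: card=30000; try (C,hash)→4800, (C,merge)→9400, (B,hash)→19280, (C,nl)→121000, (B,nl_idx)→123800, (B,merge)→229080 …(+1); best=4800 via (C,hash)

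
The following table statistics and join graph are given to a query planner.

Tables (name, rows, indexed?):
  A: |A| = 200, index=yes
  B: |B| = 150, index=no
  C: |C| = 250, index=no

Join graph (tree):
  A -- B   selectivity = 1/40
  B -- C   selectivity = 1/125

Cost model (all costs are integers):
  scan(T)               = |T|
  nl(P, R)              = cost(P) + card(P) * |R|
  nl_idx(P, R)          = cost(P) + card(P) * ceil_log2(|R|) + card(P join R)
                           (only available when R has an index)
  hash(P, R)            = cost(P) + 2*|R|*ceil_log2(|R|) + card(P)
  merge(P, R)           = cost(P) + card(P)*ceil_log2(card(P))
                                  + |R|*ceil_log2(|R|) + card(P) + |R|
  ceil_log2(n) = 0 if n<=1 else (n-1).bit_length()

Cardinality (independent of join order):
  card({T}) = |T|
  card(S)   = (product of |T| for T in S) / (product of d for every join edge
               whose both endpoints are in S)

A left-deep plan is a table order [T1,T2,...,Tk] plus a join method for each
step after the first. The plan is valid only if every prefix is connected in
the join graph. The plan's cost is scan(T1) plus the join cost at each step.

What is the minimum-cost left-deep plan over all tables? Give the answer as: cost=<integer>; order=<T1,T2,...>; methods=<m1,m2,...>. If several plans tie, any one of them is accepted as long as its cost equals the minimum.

cost=6400; order=C,B,A; methods=hash,hash

Selinger DP (subsets sized 1..n):
  {A}: scan cost=200, card=200
  {B}: scan cost=150, card=150
  {C}: scan cost=250, card=250
  {AB}: card=750; try (A,nl_idx)→2100, (B,hash)→2800, (A,merge)→3300, (B,merge)→3350, (A,hash)→3500, (A,nl)→30150 …(+1); best=2100 via (A,nl_idx)
  {BC}: card=300; try (B,hash)→2900, (C,merge)→3750, (B,merge)→3850, (C,hash)→4300, (C,nl)→37650, (B,nl)→37750; best=2900 via (B,hash)
  {ABC}: card=1500; try (A,hash)→6400, (A,nl_idx)→6800, (C,hash)→6850, (A,merge)→7700, (C,merge)→12600, (A,nl)→62900 …(+1); best=6400 via (A,hash)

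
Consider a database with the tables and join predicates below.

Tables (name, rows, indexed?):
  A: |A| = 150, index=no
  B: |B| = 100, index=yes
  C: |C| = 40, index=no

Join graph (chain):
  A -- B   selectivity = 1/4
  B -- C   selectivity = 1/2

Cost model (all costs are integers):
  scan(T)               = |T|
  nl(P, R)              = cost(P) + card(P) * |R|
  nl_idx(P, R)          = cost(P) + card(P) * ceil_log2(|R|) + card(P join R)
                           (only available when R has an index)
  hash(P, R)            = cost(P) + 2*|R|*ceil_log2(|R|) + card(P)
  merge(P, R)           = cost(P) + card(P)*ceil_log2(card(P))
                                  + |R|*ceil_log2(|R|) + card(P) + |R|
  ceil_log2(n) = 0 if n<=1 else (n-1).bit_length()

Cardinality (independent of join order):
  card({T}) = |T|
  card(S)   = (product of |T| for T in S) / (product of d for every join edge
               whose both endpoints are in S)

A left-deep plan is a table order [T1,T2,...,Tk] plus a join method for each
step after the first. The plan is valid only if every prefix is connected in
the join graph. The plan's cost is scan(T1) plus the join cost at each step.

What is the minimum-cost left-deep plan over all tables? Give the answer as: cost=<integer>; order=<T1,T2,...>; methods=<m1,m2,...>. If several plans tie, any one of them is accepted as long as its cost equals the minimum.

Selinger DP (subsets sized 1..n):
  {A}: scan cost=150, card=150
  {B}: scan cost=100, card=100
  {C}: scan cost=40, card=40
  {AB}: card=3750; try (B,hash)→1700, (A,merge)→2250, (B,merge)→2300, (A,hash)→2600, (B,nl_idx)→4950, (A,nl)→15100 …(+1); best=1700 via (B,hash)
  {BC}: card=2000; try (C,hash)→680, (B,merge)→1120, (C,merge)→1180, (B,hash)→1480, (B,nl_idx)→2320, (B,nl)→4040 …(+1); best=680 via (C,hash)
  {ABC}: card=75000; try (A,hash)→5080, (C,hash)→5930, (A,merge)→26030, (C,merge)→50730, (C,nl)→151700, (A,nl)→300680; best=5080 via (A,hash)

cost=5080; order=B,C,A; methods=hash,hash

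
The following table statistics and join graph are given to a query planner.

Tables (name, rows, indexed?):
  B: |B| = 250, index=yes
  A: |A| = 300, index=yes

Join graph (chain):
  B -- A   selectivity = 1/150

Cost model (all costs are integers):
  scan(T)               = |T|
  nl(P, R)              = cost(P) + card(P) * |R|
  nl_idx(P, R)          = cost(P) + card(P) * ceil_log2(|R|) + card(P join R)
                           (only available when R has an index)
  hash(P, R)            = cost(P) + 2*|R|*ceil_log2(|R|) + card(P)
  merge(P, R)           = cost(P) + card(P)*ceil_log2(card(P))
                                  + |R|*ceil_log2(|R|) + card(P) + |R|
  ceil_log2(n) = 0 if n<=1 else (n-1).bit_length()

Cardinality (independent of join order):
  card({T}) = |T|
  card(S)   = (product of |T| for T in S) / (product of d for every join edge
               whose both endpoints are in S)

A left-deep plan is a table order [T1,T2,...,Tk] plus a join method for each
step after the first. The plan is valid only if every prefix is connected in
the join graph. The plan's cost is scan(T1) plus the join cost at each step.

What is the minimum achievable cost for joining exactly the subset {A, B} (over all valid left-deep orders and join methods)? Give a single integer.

3000

Selinger DP over subsets of {A,B}:
  {B}: scan cost=250, card=250
  {A}: scan cost=300, card=300
  {AB}: card=500; try (A,nl_idx)→3000, (B,nl_idx)→3200, (B,hash)→4600, (A,merge)→5500, (B,merge)→5550, (A,hash)→5900 …(+2); best=3000 via (A,nl_idx)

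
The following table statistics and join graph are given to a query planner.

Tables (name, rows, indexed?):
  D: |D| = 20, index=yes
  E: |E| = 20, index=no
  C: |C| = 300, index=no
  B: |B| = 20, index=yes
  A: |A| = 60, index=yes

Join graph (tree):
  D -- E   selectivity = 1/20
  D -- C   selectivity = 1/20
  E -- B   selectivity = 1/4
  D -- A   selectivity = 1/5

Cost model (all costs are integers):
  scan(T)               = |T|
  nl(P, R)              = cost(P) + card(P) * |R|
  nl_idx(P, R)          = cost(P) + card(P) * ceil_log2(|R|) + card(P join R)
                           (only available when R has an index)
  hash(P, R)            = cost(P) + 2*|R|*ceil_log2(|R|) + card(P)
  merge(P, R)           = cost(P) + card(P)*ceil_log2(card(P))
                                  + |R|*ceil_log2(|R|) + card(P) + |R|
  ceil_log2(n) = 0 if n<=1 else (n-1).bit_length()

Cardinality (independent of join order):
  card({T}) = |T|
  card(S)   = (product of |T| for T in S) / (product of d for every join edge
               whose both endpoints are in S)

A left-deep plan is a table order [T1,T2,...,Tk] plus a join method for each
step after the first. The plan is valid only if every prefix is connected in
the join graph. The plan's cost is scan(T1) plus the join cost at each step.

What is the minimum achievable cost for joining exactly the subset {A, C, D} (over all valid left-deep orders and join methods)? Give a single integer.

1820

Selinger DP over subsets of {A,C,D}:
  {D}: scan cost=20, card=20
  {C}: scan cost=300, card=300
  {A}: scan cost=60, card=60
  {CD}: card=300; try (D,hash)→800, (D,nl_idx)→2100, (C,merge)→3140, (D,merge)→3420, (C,hash)→5440, (C,nl)→6020 …(+1); best=800 via (D,hash)
  {AD}: card=240; try (D,hash)→320, (A,nl_idx)→380, (A,merge)→560, (D,merge)→600, (D,nl_idx)→600, (A,hash)→760 …(+2); best=320 via (D,hash)
  {ACD}: card=3600; try (A,hash)→1820, (A,merge)→4220, (C,merge)→5480, (C,hash)→5960, (A,nl_idx)→6200, (A,nl)→18800 …(+1); best=1820 via (A,hash)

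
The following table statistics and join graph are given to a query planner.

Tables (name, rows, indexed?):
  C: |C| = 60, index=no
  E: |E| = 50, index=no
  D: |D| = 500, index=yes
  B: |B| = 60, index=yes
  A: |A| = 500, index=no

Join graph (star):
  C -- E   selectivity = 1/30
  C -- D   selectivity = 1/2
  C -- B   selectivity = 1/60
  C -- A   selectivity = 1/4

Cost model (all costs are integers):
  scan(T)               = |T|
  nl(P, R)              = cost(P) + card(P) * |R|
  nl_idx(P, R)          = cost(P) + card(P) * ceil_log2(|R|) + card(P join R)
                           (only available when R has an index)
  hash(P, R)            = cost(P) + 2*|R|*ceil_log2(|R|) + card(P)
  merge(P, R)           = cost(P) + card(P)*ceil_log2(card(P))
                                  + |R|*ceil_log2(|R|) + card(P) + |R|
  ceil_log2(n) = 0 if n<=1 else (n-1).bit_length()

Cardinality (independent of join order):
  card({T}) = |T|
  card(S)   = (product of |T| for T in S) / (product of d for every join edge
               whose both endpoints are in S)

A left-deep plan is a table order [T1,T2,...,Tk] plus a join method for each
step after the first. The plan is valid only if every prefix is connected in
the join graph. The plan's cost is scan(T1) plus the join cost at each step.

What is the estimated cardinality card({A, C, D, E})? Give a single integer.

Tables in S: A(500), C(60), D(500), E(50)
Edges inside S: C-E(d=30), C-D(d=2), C-A(d=4)
numerator = 500 * 60 * 500 * 50 = 750000000
denominator = 30 * 2 * 4 = 240
card(S) = 750000000 / 240 = 3125000

3125000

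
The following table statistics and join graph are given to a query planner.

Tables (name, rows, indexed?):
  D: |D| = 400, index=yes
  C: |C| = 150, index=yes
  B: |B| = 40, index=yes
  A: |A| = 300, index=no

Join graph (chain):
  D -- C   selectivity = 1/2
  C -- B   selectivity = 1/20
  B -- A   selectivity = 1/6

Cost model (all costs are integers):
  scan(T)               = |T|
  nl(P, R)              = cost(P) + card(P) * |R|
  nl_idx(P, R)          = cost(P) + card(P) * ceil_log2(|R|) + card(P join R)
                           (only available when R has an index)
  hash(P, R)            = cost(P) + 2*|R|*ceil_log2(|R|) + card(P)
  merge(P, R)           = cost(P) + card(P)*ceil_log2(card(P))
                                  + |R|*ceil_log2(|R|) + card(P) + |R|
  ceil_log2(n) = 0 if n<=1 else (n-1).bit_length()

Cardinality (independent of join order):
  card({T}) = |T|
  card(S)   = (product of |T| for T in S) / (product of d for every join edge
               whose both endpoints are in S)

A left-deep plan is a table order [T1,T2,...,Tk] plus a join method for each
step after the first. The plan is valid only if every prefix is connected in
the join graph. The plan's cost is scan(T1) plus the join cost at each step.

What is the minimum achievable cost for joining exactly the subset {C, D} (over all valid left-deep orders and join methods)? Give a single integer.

3200

Selinger DP over subsets of {C,D}:
  {D}: scan cost=400, card=400
  {C}: scan cost=150, card=150
  {CD}: card=30000; try (C,hash)→3200, (D,merge)→5500, (C,merge)→5750, (D,hash)→7500, (D,nl_idx)→31500, (C,nl_idx)→33600 …(+2); best=3200 via (C,hash)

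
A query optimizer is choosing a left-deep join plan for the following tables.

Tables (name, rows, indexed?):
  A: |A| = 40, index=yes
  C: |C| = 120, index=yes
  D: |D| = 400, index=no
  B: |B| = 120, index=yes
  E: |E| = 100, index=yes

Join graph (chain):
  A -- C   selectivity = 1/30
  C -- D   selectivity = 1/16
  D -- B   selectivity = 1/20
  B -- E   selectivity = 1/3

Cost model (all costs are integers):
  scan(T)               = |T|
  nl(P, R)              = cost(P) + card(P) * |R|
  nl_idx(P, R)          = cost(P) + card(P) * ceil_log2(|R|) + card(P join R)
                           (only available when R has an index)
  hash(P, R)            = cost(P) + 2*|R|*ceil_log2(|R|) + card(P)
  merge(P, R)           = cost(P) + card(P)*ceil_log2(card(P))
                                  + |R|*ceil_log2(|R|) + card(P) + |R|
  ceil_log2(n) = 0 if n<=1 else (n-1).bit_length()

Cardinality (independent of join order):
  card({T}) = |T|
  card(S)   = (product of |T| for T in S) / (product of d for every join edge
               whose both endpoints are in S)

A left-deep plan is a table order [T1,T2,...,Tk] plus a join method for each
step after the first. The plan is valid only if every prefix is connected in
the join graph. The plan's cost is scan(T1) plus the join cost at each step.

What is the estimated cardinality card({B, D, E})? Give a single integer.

Tables in S: B(120), D(400), E(100)
Edges inside S: D-B(d=20), B-E(d=3)
numerator = 120 * 400 * 100 = 4800000
denominator = 20 * 3 = 60
card(S) = 4800000 / 60 = 80000

80000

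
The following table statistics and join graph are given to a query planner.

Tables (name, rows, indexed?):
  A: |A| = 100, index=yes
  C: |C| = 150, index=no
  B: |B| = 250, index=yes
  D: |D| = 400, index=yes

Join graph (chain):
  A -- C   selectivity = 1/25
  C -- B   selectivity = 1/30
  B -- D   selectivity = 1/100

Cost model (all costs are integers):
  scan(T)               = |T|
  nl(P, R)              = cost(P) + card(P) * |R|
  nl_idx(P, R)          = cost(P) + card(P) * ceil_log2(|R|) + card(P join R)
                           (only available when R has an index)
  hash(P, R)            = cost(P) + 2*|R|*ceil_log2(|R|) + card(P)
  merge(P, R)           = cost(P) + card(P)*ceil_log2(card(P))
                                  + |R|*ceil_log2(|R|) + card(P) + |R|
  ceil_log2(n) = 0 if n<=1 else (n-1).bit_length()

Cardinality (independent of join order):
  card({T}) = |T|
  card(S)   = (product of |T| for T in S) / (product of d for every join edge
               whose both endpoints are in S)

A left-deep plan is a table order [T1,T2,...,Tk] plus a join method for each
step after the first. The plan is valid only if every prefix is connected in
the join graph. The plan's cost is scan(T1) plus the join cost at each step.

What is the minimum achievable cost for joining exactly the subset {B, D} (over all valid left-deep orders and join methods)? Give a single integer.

3500

Selinger DP over subsets of {B,D}:
  {B}: scan cost=250, card=250
  {D}: scan cost=400, card=400
  {BD}: card=1000; try (D,nl_idx)→3500, (B,nl_idx)→4600, (B,hash)→4800, (D,merge)→6500, (B,merge)→6650, (D,hash)→7700 …(+2); best=3500 via (D,nl_idx)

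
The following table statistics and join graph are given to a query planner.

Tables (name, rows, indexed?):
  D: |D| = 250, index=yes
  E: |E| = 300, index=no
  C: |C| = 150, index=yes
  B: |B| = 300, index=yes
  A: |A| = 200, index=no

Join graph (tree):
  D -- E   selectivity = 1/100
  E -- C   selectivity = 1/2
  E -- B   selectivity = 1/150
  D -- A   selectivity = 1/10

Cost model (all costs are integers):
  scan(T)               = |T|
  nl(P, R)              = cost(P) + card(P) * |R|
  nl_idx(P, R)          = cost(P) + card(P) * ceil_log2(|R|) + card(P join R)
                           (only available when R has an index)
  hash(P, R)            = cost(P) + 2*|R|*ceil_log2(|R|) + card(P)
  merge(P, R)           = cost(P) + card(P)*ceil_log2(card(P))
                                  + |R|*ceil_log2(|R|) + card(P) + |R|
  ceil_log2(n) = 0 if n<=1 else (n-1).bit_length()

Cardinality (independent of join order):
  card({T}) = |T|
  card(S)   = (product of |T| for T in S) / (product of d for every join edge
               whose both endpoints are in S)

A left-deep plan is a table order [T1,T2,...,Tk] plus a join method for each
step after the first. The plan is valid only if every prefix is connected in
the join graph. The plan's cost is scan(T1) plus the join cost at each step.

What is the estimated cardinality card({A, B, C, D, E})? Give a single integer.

Tables in S: A(200), B(300), C(150), D(250), E(300)
Edges inside S: D-E(d=100), E-C(d=2), E-B(d=150), D-A(d=10)
numerator = 200 * 300 * 150 * 250 * 300 = 675000000000
denominator = 100 * 2 * 150 * 10 = 300000
card(S) = 675000000000 / 300000 = 2250000

2250000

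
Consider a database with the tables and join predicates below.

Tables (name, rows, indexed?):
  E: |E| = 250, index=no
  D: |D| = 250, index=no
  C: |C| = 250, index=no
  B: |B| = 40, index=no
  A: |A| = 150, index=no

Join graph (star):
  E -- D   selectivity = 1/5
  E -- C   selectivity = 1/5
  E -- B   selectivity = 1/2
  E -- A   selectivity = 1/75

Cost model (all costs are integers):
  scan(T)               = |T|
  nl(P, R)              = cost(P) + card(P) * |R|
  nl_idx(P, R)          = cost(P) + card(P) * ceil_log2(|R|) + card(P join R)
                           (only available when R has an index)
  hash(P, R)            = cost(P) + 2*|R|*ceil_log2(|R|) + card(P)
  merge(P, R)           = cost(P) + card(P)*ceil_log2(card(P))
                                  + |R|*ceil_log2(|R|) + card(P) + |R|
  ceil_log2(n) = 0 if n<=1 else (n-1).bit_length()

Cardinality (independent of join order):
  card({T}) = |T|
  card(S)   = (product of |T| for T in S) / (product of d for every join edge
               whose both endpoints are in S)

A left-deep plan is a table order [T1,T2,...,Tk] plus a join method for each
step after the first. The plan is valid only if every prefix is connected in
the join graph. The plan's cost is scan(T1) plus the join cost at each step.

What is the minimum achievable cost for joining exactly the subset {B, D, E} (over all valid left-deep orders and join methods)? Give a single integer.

9980

Selinger DP over subsets of {B,D,E}:
  {E}: scan cost=250, card=250
  {D}: scan cost=250, card=250
  {B}: scan cost=40, card=40
  {DE}: card=12500; try (E,hash)→4500, (D,hash)→4500, (E,merge)→4750, (D,merge)→4750, (E,nl)→62750, (D,nl)→62750; best=4500 via (E,hash)
  {BE}: card=5000; try (B,hash)→980, (E,merge)→2570, (B,merge)→2780, (E,hash)→4080, (E,nl)→10040, (B,nl)→10250; best=980 via (B,hash)
  {BDE}: card=250000; try (D,hash)→9980, (B,hash)→17480, (D,merge)→73230, (B,merge)→192280, (B,nl)→504500, (D,nl)→1250980; best=9980 via (D,hash)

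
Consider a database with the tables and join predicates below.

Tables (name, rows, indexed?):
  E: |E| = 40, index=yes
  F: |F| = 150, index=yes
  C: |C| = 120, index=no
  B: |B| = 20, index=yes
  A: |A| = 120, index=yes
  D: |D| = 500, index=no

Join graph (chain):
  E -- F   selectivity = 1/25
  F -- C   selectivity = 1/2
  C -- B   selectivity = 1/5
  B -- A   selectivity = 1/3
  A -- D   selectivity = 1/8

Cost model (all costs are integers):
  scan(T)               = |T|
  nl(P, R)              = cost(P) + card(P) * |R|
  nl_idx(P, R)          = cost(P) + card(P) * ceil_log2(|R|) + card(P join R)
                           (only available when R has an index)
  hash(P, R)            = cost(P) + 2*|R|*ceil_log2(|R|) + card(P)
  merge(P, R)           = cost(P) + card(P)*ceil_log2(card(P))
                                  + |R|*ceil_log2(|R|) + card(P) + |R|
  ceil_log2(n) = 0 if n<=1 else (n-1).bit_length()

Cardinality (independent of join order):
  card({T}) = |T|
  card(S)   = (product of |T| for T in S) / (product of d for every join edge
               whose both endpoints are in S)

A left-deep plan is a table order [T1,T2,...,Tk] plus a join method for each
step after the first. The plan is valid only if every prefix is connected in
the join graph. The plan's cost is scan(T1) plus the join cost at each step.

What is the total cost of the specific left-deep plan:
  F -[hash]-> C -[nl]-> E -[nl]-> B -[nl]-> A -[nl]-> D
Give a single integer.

1159561980

step 1: scan F: cost=150, card=150
step 2: join C via hash
    card(P join C) = 150*120/(2) = 9000
    cost = 150 + 2*120*7 + 150 = 1980
step 3: join E via nl
    card(P join E) = 9000*40/(25) = 14400
    cost = 1980 + 9000*40 = 361980
step 4: join B via nl
    card(P join B) = 14400*20/(5) = 57600
    cost = 361980 + 14400*20 = 649980
step 5: join A via nl
    card(P join A) = 57600*120/(3) = 2304000
    cost = 649980 + 57600*120 = 7561980
step 6: join D via nl
    card(P join D) = 2304000*500/(8) = 144000000
    cost = 7561980 + 2304000*500 = 1159561980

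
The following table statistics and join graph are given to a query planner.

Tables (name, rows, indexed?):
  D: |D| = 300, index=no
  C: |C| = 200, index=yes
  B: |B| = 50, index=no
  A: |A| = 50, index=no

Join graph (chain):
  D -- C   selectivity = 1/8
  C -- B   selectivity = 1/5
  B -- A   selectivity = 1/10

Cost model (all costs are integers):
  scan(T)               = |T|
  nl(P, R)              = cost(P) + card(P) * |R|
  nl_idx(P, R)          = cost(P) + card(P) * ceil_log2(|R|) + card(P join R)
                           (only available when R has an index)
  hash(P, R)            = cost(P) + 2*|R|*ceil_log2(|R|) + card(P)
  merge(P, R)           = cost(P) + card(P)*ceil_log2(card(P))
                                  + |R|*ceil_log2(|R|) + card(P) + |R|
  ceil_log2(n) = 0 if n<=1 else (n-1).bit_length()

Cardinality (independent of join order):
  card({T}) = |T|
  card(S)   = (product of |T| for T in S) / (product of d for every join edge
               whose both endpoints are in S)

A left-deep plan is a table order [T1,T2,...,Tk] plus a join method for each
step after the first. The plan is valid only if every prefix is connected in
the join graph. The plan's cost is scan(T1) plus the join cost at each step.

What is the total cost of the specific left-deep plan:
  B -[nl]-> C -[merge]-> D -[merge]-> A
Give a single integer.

step 1: scan B: cost=50, card=50
step 2: join C via nl
    card(P join C) = 50*200/(5) = 2000
    cost = 50 + 50*200 = 10050
step 3: join D via merge
    card(P join D) = 2000*300/(8) = 75000
    cost = 10050 + 2000*11 + 300*9 + 2000 + 300 = 37050
step 4: join A via merge
    card(P join A) = 75000*50/(10) = 375000
    cost = 37050 + 75000*17 + 50*6 + 75000 + 50 = 1387400

1387400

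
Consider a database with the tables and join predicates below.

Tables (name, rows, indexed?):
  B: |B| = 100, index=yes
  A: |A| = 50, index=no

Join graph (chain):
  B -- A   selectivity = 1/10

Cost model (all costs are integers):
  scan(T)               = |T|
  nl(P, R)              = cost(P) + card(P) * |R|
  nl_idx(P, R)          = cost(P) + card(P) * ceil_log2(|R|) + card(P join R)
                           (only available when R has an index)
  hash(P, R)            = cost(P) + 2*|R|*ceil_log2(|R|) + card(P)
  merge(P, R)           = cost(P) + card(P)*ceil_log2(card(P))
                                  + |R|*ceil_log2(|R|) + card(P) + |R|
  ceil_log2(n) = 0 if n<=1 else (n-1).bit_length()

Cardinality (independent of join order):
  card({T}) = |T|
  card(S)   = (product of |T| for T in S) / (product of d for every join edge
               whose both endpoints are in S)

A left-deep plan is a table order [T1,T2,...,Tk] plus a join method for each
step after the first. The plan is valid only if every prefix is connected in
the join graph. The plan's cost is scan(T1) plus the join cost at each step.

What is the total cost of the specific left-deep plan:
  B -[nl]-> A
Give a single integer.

step 1: scan B: cost=100, card=100
step 2: join A via nl
    card(P join A) = 100*50/(10) = 500
    cost = 100 + 100*50 = 5100

5100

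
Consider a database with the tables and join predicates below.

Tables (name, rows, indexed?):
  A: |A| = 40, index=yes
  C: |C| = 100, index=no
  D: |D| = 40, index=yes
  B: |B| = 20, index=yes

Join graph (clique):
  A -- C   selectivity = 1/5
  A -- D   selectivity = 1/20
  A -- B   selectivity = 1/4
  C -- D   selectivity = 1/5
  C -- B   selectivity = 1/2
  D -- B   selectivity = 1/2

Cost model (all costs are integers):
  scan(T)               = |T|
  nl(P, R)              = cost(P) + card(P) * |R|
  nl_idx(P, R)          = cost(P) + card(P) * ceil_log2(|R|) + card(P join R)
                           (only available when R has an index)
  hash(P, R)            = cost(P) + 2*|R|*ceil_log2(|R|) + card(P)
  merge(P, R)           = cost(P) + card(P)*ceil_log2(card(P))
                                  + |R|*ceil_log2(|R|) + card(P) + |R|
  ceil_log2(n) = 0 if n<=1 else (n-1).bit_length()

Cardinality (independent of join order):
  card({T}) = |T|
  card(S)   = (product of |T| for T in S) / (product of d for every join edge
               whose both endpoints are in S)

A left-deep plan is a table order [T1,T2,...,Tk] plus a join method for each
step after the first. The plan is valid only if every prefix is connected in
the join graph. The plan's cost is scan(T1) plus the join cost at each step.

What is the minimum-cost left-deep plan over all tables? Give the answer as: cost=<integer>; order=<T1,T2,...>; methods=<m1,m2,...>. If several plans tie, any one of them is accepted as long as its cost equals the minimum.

cost=2240; order=A,D,B,C; methods=nl_idx,hash,hash

Selinger DP (subsets sized 1..n):
  {A}: scan cost=40, card=40
  {C}: scan cost=100, card=100
  {D}: scan cost=40, card=40
  {B}: scan cost=20, card=20
  {AC}: card=800; try (A,hash)→680, (C,merge)→1120, (A,merge)→1180, (C,hash)→1480, (A,nl_idx)→1500, (C,nl)→4040 …(+1); best=680 via (A,hash)
  {AD}: card=80; try (D,nl_idx)→360, (A,nl_idx)→360, (D,hash)→560, (A,hash)→560, (D,merge)→600, (A,merge)→600 …(+2); best=360 via (D,nl_idx)
  {AB}: card=200; try (B,hash)→280, (A,nl_idx)→340, (A,merge)→420, (B,merge)→440, (B,nl_idx)→440, (A,hash)→520 …(+2); best=280 via (B,hash)
  {CD}: card=800; try (D,hash)→680, (C,merge)→1120, (D,merge)→1180, (C,hash)→1480, (D,nl_idx)→1500, (C,nl)→4040 …(+1); best=680 via (D,hash)
  {BC}: card=1000; try (B,hash)→400, (C,merge)→940, (B,merge)→1020, (C,hash)→1440, (B,nl_idx)→1600, (C,nl)→2020 …(+1); best=400 via (B,hash)
  {BD}: card=400; try (B,hash)→280, (D,merge)→420, (B,merge)→440, (D,hash)→520, (D,nl_idx)→540, (B,nl_idx)→640 …(+2); best=280 via (B,hash)
  {ACD}: card=320; try (C,merge)→1800, (C,hash)→1840, (D,hash)→1960, (A,hash)→1960, (D,nl_idx)→5800, (A,nl_idx)→5800 …(+5); best=1800 via (C,merge)
  {ABC}: card=2000; try (B,hash)→1680, (C,hash)→1880, (A,hash)→1880, (C,merge)→2880, (B,nl_idx)→6680, (A,nl_idx)→8400 …(+5); best=1680 via (B,hash)
  {ABD}: card=200; try (B,hash)→640, (D,hash)→960, (B,nl_idx)→960, (B,merge)→1120, (A,hash)→1160, (D,nl_idx)→1680 …(+6); best=640 via (B,hash)
  {BCD}: card=4000; try (B,hash)→1680, (D,hash)→1880, (C,hash)→2080, (C,merge)→5080, (B,nl_idx)→8680, (B,merge)→9600 …(+5); best=1680 via (B,hash)
  {ABCD}: card=400; try (C,hash)→2240, (B,hash)→2320, (C,merge)→3240, (B,nl_idx)→3800, (D,hash)→4160, (B,merge)→5120 …(+9); best=2240 via (C,hash)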